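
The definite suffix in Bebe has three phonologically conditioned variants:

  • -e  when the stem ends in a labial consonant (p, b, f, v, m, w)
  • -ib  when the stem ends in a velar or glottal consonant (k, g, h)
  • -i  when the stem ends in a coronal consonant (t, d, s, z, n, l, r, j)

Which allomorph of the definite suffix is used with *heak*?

*heak*: final consonant = /k/, velar/glottal → -ib.

-ib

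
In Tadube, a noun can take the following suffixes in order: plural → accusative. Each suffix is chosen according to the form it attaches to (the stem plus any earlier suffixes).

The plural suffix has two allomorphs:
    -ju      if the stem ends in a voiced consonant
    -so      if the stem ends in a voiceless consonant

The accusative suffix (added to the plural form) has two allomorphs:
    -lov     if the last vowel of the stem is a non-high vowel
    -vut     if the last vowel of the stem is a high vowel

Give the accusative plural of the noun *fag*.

fagjuvut

*fag*: final consonant = /g/, voiced → -ju → *fagju*.
Since the last vowel of the plural form *fagju* is /u/ (a high vowel), it takes -vut, giving *fagjuvut*.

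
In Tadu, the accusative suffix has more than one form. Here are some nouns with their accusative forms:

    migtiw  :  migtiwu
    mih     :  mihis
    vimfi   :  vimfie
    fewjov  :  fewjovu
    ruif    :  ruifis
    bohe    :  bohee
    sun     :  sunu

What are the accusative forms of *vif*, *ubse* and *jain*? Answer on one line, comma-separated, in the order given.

vifis, ubsee, jainu

The alternation tracks the final sound of the stem — -is when the stem ends in a voiceless consonant (*mih*, *ruif*); -u when the stem ends in a voiced consonant (*migtiw*, *fewjov*, *sun*); -e when the stem ends in a vowel (*vimfi*, *bohe*).
The final sound of *vif* is /f/, which is a voiceless consonant, so the suffix is -is, giving *vifis*.
*ubse*: final sound = /e/, a vowel → -e → *ubsee*.
The final sound of *jain* is /n/, which is a voiced consonant, so the suffix is -u, giving *jainu*.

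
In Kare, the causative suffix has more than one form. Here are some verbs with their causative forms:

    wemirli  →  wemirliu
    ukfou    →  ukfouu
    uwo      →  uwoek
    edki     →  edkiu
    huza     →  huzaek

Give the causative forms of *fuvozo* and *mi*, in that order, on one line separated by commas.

Looking at the last vowel of each stem: -u when the last vowel of the stem is a high vowel (*wemirli*, *ukfou*, *edki*); -ek when the last vowel of the stem is a non-high vowel (*uwo*, *huza*).
*fuvozo*: last vowel = /o/, a non-high vowel → -ek → *fuvozoek*.
*mi*: last vowel = /i/, a high vowel → -u → *miu*.

fuvozoek, miu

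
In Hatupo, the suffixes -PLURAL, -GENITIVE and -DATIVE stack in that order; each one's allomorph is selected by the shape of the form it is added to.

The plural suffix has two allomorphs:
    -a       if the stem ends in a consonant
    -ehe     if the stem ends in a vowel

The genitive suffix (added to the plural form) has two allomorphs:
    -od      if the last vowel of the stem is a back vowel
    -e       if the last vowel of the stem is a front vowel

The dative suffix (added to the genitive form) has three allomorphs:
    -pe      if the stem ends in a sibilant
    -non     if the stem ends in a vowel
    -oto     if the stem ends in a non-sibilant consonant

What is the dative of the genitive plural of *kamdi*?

kamdieheenon

Since the final sound of *kamdi* is /i/ (a vowel), it takes -ehe, giving *kamdiehe*.
Since the last vowel of the plural form *kamdiehe* is /e/ (a front vowel), it takes -e, giving *kamdiehee*.
The genitive form *kamdiehee*: final sound = /e/, a vowel → -non → *kamdieheenon*.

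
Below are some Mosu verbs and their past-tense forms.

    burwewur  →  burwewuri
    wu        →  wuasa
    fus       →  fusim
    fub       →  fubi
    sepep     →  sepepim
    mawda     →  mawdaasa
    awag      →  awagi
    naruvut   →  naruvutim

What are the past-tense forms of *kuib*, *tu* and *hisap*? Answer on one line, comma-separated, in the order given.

kuibi, tuasa, hisapim

The suffix is conditioned by the final sound: -im when the stem ends in a voiceless consonant (*fus*, *sepep*, *naruvut*); -i when the stem ends in a voiced consonant (*burwewur*, *fub*, *awag*); -asa when the stem ends in a vowel (*wu*, *mawda*).
Since the final sound of *kuib* is /b/ (a voiced consonant), it takes -i, giving *kuibi*.
The final sound of *tu* is /u/, which is a vowel, so the suffix is -asa, giving *tuasa*.
Since the final sound of *hisap* is /p/ (a voiceless consonant), it takes -im, giving *hisapim*.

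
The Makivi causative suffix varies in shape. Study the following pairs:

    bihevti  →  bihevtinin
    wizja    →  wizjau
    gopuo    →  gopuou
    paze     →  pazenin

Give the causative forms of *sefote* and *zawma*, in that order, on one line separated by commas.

sefotenin, zawmau

The pattern is front/back vowel harmony: -nin when the last vowel of the stem is a front vowel (*bihevti*, *paze*); -u when the last vowel of the stem is a back vowel (*wizja*, *gopuo*).
*sefote*: last vowel = /e/, a front vowel → -nin → *sefotenin*.
The last vowel of *zawma* is /a/, which is a back vowel, so the suffix is -u, giving *zawmau*.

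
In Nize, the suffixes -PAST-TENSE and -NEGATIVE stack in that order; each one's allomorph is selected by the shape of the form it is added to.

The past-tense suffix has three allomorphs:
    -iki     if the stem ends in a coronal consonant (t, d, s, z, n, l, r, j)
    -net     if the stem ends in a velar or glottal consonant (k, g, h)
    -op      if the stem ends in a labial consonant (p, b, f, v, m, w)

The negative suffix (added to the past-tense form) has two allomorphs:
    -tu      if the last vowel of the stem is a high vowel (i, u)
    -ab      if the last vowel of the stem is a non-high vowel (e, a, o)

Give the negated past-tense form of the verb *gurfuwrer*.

gurfuwrerikitu

*gurfuwrer*: final consonant = /r/, coronal → -iki → *gurfuwreriki*.
The past-tense form *gurfuwreriki*: last vowel = /i/, a high vowel → -tu → *gurfuwrerikitu*.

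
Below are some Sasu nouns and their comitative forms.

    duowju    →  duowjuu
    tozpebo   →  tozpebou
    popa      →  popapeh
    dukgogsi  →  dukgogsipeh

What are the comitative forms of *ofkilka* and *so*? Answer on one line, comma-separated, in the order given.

ofkilkapeh, sou

The pattern is rounding harmony: -u when the last vowel of the stem is a rounded vowel (*duowju*, *tozpebo*); -peh when the last vowel of the stem is an unrounded vowel (*popa*, *dukgogsi*).
The last vowel of *ofkilka* is /a/, which is an unrounded vowel, so the suffix is -peh, giving *ofkilkapeh*.
Since the last vowel of *so* is /o/ (a rounded vowel), it takes -u, giving *sou*.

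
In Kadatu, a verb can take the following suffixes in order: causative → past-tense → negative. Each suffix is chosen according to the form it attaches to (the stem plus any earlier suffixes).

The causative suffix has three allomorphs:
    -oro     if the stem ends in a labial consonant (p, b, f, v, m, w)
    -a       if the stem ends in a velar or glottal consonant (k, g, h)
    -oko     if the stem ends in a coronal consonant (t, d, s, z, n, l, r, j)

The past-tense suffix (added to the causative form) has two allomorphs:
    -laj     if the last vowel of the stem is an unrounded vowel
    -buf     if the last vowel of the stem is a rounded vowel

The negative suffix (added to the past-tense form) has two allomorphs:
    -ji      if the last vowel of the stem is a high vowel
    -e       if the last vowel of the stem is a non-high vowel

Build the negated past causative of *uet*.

uetokobufji

*uet*: final consonant = /t/, coronal → -oko → *uetoko*.
The last vowel of the causative form *uetoko* is /o/, which is a rounded vowel, so the past-tense suffix is -buf, giving *uetokobuf*.
Since the last vowel of the past-tense form *uetokobuf* is /u/ (a high vowel), it takes -ji, giving *uetokobufji*.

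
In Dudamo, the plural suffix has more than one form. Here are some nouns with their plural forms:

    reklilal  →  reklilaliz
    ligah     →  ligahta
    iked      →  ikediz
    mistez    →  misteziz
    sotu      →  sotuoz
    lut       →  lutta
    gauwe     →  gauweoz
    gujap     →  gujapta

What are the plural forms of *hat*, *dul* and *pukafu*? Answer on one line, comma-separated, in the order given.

The alternation tracks the final sound of the stem — -ta when the stem ends in a voiceless consonant (*ligah*, *lut*, *gujap*); -iz when the stem ends in a voiced consonant (*reklilal*, *iked*, *mistez*); -oz when the stem ends in a vowel (*sotu*, *gauwe*).
Since the final sound of *hat* is /t/ (a voiceless consonant), it takes -ta, giving *hatta*.
*dul*: final sound = /l/, a voiced consonant → -iz → *duliz*.
*pukafu* — final sound /u/ (a vowel) → -oz → *pukafuoz*.

hatta, duliz, pukafuoz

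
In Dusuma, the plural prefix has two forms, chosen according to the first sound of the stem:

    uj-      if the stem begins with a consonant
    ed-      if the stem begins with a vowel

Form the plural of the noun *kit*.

The first sound of *kit* is /k/, which is a consonant, so the prefix is uj-, giving *ujkit*.

ujkit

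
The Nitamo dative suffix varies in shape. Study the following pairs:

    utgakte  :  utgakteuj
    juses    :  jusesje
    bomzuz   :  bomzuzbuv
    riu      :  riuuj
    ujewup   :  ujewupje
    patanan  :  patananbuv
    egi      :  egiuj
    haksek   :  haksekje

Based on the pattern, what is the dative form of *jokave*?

Looking at the final sound of each stem: -je when the stem ends in a voiceless consonant (*juses*, *ujewup*, *haksek*); -buv when the stem ends in a voiced consonant (*bomzuz*, *patanan*); -uj when the stem ends in a vowel (*utgakte*, *riu*, *egi*).
*jokave* — final sound /e/ (a vowel) → -uj → *jokaveuj*.

jokaveuj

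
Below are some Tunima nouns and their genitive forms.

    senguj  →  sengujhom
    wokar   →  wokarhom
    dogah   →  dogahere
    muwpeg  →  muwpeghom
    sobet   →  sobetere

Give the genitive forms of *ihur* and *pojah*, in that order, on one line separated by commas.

The alternation tracks the final consonant of the stem — -ere when the stem ends in a voiceless consonant (*dogah*, *sobet*); -hom when the stem ends in a voiced consonant (*senguj*, *wokar*, *muwpeg*).
Since the final consonant of *ihur* is /r/ (voiced), it takes -hom, giving *ihurhom*.
*pojah*: final consonant = /h/, voiceless → -ere → *pojahere*.

ihurhom, pojahere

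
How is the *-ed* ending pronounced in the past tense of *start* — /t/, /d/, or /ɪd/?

/ɪd/

The stem *start* ends in /t/ or /d/.
The -ed suffix is realized as /ɪd/ after /t, d/; as /t/ after other voiceless consonants; and as /d/ after other voiced sounds.
So -ed on *start* is pronounced /ɪd/.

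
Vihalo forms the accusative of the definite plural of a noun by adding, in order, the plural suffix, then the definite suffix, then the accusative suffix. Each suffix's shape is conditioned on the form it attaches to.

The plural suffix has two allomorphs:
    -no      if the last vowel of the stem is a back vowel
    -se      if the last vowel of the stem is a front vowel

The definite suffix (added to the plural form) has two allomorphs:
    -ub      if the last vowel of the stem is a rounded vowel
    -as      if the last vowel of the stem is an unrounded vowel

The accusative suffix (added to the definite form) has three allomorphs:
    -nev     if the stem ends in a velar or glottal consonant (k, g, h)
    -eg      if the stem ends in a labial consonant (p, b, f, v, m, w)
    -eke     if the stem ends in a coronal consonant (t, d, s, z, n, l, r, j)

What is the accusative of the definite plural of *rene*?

The last vowel of *rene* is /e/, which is a front vowel, so the plural suffix is -se, giving *renese*.
The plural form *renese* — last vowel /e/ (an unrounded vowel) → -as → *reneseas*.
The definite form *reneseas*: final consonant = /s/, coronal → -eke → *reneseaseke*.

reneseaseke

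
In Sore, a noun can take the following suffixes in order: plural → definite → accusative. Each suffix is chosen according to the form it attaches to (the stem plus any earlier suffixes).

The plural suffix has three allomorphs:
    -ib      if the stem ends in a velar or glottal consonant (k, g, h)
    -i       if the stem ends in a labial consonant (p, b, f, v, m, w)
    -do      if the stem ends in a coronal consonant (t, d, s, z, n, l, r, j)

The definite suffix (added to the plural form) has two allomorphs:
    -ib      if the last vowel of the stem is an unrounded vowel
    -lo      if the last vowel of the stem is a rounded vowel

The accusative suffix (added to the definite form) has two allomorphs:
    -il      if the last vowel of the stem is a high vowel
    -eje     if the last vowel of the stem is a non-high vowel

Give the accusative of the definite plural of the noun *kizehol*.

kizeholdoloeje

The final consonant of *kizehol* is /l/, which is coronal, so the plural suffix is -do, giving *kizeholdo*.
Since the last vowel of the plural form *kizeholdo* is /o/ (a rounded vowel), it takes -lo, giving *kizeholdolo*.
The definite form *kizeholdolo* — last vowel /o/ (a non-high vowel) → -eje → *kizeholdoloeje*.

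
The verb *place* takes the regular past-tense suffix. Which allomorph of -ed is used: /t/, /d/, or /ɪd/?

The stem *place* ends in a voiceless consonant other than /t/.
The -ed suffix is realized as /ɪd/ after /t, d/; as /t/ after other voiceless consonants; and as /d/ after other voiced sounds.
So -ed on *place* is pronounced /t/.

/t/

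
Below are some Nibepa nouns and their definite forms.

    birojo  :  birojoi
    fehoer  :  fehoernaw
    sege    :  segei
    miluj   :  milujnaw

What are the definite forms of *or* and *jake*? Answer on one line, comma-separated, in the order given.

ornaw, jakei

Looking at the final sound of each stem: -naw when the stem ends in a consonant (*fehoer*, *miluj*); -i when the stem ends in a vowel (*birojo*, *sege*).
*or* — final sound /r/ (a consonant) → -naw → *ornaw*.
*jake* — final sound /e/ (a vowel) → -i → *jakei*.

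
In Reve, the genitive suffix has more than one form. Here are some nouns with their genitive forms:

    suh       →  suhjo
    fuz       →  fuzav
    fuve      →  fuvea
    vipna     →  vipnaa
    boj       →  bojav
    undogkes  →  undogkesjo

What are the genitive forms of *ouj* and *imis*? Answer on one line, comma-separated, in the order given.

oujav, imisjo

The alternation tracks the final sound of the stem — -jo when the stem ends in a voiceless consonant (*suh*, *undogkes*); -av when the stem ends in a voiced consonant (*fuz*, *boj*); -a when the stem ends in a vowel (*fuve*, *vipna*).
Since the final sound of *ouj* is /j/ (a voiced consonant), it takes -av, giving *oujav*.
The final sound of *imis* is /s/, which is a voiceless consonant, so the suffix is -jo, giving *imisjo*.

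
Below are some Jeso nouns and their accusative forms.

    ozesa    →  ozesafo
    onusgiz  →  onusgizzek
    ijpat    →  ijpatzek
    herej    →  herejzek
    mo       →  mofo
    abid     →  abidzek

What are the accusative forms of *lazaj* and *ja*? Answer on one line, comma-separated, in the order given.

lazajzek, jafo

The suffix is conditioned by the final sound: -zek when the stem ends in a consonant (*onusgiz*, *ijpat*, *herej*, *abid*); -fo when the stem ends in a vowel (*ozesa*, *mo*).
*lazaj*: final sound = /j/, a consonant → -zek → *lazajzek*.
Since the final sound of *ja* is /a/ (a vowel), it takes -fo, giving *jafo*.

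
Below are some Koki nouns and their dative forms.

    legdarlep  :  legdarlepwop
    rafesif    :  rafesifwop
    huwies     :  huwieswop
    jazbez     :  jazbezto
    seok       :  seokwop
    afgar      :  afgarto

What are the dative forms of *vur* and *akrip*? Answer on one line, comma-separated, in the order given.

Looking at the final consonant of each stem: -wop when the stem ends in a voiceless consonant (*legdarlep*, *rafesif*, *huwies*, *seok*); -to when the stem ends in a voiced consonant (*jazbez*, *afgar*).
Since the final consonant of *vur* is /r/ (voiced), it takes -to, giving *vurto*.
The final consonant of *akrip* is /p/, which is voiceless, so the suffix is -wop, giving *akripwop*.

vurto, akripwop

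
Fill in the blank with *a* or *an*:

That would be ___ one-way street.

a

The indefinite article is chosen by the initial *sound* of the following word, not its spelling.
*one-way* begins with the sound /wʌ/ (*one* pronounced /wʌn/) — a consonant sound.
So the article is *a*: That would be a one-way street.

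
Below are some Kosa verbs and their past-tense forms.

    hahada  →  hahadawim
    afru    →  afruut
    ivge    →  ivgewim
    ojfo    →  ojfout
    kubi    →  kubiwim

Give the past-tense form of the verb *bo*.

bout

The suffix is conditioned by the last vowel: -ut when the last vowel of the stem is a rounded vowel (*afru*, *ojfo*); -wim when the last vowel of the stem is an unrounded vowel (*hahada*, *ivge*, *kubi*).
*bo*: last vowel = /o/, a rounded vowel → -ut → *bout*.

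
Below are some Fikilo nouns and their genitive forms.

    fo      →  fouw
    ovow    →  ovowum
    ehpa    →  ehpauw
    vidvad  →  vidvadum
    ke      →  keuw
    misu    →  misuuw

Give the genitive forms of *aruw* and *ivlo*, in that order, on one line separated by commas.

aruwum, ivlouw

The pattern is consonant vs. vowel: -um when the stem ends in a consonant (*ovow*, *vidvad*); -uw when the stem ends in a vowel (*fo*, *ehpa*, *ke*, *misu*).
*aruw* — final sound /w/ (a consonant) → -um → *aruwum*.
The final sound of *ivlo* is /o/, which is a vowel, so the suffix is -uw, giving *ivlouw*.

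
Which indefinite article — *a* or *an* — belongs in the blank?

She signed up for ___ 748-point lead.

The indefinite article is chosen by the initial *sound* of the following word, not its spelling.
The number *748* is spoken "seven hundred …", beginning with /ˈsɛvən/ — a consonant sound.
So the article is *a*: She signed up for a 748-point lead.

a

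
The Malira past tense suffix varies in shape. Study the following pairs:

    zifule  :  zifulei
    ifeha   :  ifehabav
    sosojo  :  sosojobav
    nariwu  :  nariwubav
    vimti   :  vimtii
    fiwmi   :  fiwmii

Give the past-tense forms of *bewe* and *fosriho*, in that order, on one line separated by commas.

The alternation tracks the last vowel of the stem — -i when the last vowel of the stem is a front vowel (*zifule*, *vimti*, *fiwmi*); -bav when the last vowel of the stem is a back vowel (*ifeha*, *sosojo*, *nariwu*).
*bewe*: last vowel = /e/, a front vowel → -i → *bewei*.
*fosriho*: last vowel = /o/, a back vowel → -bav → *fosrihobav*.

bewei, fosrihobav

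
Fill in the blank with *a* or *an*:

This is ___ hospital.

a

The indefinite article is chosen by the initial *sound* of the following word, not its spelling.
*hospital* begins with the sound /h/ (h is pronounced) — a consonant sound.
So the article is *a*: This is a hospital.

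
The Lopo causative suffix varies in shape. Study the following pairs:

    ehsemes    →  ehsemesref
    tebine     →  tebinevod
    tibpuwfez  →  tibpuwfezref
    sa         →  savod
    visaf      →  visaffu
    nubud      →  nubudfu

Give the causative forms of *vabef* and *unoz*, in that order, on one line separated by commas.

vabeffu, unozref

Looking at the final sound of each stem: -ref when the stem ends in a sibilant (*ehsemes*, *tibpuwfez*); -fu when the stem ends in a non-sibilant consonant (*visaf*, *nubud*); -vod when the stem ends in a vowel (*tebine*, *sa*).
The final sound of *vabef* is /f/, which is a non-sibilant consonant, so the suffix is -fu, giving *vabeffu*.
The final sound of *unoz* is /z/, which is a sibilant, so the suffix is -ref, giving *unozref*.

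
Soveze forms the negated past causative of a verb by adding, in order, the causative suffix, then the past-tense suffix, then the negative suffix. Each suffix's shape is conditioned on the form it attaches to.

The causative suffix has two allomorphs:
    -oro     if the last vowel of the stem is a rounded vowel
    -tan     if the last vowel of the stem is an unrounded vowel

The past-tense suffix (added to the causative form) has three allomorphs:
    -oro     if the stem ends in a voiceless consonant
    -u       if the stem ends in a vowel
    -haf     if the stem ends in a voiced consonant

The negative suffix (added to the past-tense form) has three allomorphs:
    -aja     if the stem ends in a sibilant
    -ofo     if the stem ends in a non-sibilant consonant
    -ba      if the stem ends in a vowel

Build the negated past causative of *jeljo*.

jeljoorouba

Since the last vowel of *jeljo* is /o/ (a rounded vowel), it takes -oro, giving *jeljooro*.
Since the final sound of the causative form *jeljooro* is /o/ (a vowel), it takes -u, giving *jeljoorou*.
Since the final sound of the past-tense form *jeljoorou* is /u/ (a vowel), it takes -ba, giving *jeljoorouba*.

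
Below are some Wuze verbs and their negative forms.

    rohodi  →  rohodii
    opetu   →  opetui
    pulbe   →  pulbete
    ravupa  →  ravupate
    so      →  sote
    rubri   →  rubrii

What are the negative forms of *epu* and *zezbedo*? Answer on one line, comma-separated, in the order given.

Looking at the last vowel of each stem: -i when the last vowel of the stem is a high vowel (*rohodi*, *opetu*, *rubri*); -te when the last vowel of the stem is a non-high vowel (*pulbe*, *ravupa*, *so*).
Since the last vowel of *epu* is /u/ (a high vowel), it takes -i, giving *epui*.
*zezbedo*: last vowel = /o/, a non-high vowel → -te → *zezbedote*.

epui, zezbedote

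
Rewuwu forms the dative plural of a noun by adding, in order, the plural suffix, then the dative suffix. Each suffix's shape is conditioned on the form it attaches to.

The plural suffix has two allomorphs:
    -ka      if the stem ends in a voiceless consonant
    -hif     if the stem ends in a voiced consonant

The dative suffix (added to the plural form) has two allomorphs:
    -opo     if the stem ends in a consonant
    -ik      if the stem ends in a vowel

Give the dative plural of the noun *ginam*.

*ginam*: final consonant = /m/, voiced → -hif → *ginamhif*.
The plural form *ginamhif* — final sound /f/ (a consonant) → -opo → *ginamhifopo*.

ginamhifopo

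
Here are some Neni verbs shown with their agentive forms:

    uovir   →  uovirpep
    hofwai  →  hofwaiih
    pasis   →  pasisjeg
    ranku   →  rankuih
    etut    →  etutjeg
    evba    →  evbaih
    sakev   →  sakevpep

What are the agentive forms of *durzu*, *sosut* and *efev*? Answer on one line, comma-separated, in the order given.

durzuih, sosutjeg, efevpep

Looking at the final sound of each stem: -jeg when the stem ends in a voiceless consonant (*pasis*, *etut*); -pep when the stem ends in a voiced consonant (*uovir*, *sakev*); -ih when the stem ends in a vowel (*hofwai*, *ranku*, *evba*).
The final sound of *durzu* is /u/, which is a vowel, so the suffix is -ih, giving *durzuih*.
Since the final sound of *sosut* is /t/ (a voiceless consonant), it takes -jeg, giving *sosutjeg*.
Since the final sound of *efev* is /v/ (a voiced consonant), it takes -pep, giving *efevpep*.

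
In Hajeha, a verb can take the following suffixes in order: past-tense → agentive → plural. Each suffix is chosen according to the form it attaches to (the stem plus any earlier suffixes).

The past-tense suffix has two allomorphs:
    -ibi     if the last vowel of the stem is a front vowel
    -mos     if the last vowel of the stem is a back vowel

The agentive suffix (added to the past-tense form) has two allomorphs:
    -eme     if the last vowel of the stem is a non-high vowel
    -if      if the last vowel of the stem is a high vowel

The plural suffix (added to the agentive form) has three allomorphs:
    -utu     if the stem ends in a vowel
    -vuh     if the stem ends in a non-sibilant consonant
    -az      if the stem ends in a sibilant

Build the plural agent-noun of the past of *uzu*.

Since the last vowel of *uzu* is /u/ (a back vowel), it takes -mos, giving *uzumos*.
Since the last vowel of the past-tense form *uzumos* is /o/ (a non-high vowel), it takes -eme, giving *uzumoseme*.
Since the final sound of the agentive form *uzumoseme* is /e/ (a vowel), it takes -utu, giving *uzumosemeutu*.

uzumosemeutu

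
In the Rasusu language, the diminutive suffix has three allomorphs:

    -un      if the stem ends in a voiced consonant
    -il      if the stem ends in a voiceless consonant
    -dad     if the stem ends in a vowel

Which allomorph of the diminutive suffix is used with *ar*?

The final sound of *ar* is /r/, which is a voiced consonant, so the suffix is -un.

-un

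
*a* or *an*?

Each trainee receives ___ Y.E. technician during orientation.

The indefinite article is chosen by the initial *sound* of the following word, not its spelling.
The initialism *Y.E.* is read letter by letter; the first letter, Y, is pronounced /waɪ/, which begins with a consonant sound.
So the article is *a*: Each trainee receives a Y.E. technician during orientation.

a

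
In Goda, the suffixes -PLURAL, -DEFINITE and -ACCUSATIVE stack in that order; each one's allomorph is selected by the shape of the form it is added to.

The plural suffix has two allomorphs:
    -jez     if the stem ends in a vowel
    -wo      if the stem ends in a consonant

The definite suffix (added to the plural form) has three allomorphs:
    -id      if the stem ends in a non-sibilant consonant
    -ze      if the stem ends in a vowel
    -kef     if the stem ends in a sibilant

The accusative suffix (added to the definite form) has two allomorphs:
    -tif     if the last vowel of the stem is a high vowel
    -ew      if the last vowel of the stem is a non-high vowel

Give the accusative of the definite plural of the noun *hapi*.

hapijezkefew

Since the final sound of *hapi* is /i/ (a vowel), it takes -jez, giving *hapijez*.
The plural form *hapijez*: final sound = /z/, a sibilant → -kef → *hapijezkef*.
The definite form *hapijezkef* — last vowel /e/ (a non-high vowel) → -ew → *hapijezkefew*.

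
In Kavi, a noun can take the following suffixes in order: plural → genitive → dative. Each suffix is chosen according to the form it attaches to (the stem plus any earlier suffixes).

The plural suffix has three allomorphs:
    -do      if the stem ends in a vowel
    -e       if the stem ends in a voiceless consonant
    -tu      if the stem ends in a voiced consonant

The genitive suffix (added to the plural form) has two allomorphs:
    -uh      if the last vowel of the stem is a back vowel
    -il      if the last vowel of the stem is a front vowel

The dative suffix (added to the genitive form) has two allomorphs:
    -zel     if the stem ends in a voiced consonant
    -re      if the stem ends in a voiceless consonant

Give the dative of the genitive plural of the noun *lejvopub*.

The final sound of *lejvopub* is /b/, which is a voiced consonant, so the plural suffix is -tu, giving *lejvopubtu*.
The plural form *lejvopubtu*: last vowel = /u/, a back vowel → -uh → *lejvopubtuuh*.
Since the final consonant of the genitive form *lejvopubtuuh* is /h/ (voiceless), it takes -re, giving *lejvopubtuuhre*.

lejvopubtuuhre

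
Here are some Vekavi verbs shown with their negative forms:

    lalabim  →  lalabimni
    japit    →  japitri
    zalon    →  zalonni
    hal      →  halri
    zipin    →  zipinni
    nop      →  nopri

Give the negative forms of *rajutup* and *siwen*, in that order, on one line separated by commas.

The suffix is conditioned by the final consonant: -ni when the stem ends in a nasal (*lalabim*, *zalon*, *zipin*); -ri when the stem ends in a non-nasal consonant (*japit*, *hal*, *nop*).
Since the final consonant of *rajutup* is /p/ (non-nasal), it takes -ri, giving *rajutupri*.
The final consonant of *siwen* is /n/, which is a nasal, so the suffix is -ni, giving *siwenni*.

rajutupri, siwenni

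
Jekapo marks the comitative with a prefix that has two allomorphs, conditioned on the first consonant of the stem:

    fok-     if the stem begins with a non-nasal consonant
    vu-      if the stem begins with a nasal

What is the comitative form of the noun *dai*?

fokdai

*dai*: first consonant = /d/, non-nasal → fok- → *fokdai*.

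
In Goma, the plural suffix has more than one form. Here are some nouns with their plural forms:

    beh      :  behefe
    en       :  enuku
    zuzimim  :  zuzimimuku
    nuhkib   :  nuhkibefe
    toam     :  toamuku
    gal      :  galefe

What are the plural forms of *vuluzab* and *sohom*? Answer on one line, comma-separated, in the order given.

vuluzabefe, sohomuku

The pattern is nasality of the final consonant: -uku when the stem ends in a nasal (*en*, *zuzimim*, *toam*); -efe when the stem ends in a non-nasal consonant (*beh*, *nuhkib*, *gal*).
*vuluzab* — final consonant /b/ (non-nasal) → -efe → *vuluzabefe*.
Since the final consonant of *sohom* is /m/ (a nasal), it takes -uku, giving *sohomuku*.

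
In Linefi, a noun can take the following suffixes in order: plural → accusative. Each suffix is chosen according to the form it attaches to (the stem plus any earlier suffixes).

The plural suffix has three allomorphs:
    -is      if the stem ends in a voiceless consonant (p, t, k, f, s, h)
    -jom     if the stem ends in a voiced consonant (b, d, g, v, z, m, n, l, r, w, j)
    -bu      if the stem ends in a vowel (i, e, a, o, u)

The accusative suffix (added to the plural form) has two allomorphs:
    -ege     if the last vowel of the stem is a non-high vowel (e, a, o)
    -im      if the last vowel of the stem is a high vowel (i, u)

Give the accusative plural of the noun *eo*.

*eo* — final sound /o/ (a vowel) → -bu → *eobu*.
Since the last vowel of the plural form *eobu* is /u/ (a high vowel), it takes -im, giving *eobuim*.

eobuim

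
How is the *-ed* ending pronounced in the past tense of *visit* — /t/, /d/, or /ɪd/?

/ɪd/

The stem *visit* ends in /t/ or /d/.
The -ed suffix is realized as /ɪd/ after /t, d/; as /t/ after other voiceless consonants; and as /d/ after other voiced sounds.
So -ed on *visit* is pronounced /ɪd/.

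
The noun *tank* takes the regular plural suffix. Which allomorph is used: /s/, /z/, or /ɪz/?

/s/

The stem *tank* ends in a voiceless non-sibilant consonant.
The plural suffix surfaces as /ɪz/ after sibilants, /s/ after other voiceless consonants, and /z/ after other voiced sounds.
So the plural -s on *tank* is pronounced /s/.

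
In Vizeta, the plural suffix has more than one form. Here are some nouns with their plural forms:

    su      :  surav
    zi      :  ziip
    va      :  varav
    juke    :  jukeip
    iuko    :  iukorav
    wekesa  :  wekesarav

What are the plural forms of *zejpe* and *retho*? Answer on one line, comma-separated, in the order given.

The alternation tracks the last vowel of the stem — -ip when the last vowel of the stem is a front vowel (*zi*, *juke*); -rav when the last vowel of the stem is a back vowel (*su*, *va*, *iuko*, *wekesa*).
Since the last vowel of *zejpe* is /e/ (a front vowel), it takes -ip, giving *zejpeip*.
*retho*: last vowel = /o/, a back vowel → -rav → *rethorav*.

zejpeip, rethorav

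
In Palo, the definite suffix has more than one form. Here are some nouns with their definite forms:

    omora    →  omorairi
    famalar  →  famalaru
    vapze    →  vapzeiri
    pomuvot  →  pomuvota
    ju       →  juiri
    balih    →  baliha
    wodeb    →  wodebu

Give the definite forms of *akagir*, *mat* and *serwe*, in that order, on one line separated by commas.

The pattern is voicing of the final sound: -a when the stem ends in a voiceless consonant (*pomuvot*, *balih*); -u when the stem ends in a voiced consonant (*famalar*, *wodeb*); -iri when the stem ends in a vowel (*omora*, *vapze*, *ju*).
*akagir*: final sound = /r/, a voiced consonant → -u → *akagiru*.
*mat*: final sound = /t/, a voiceless consonant → -a → *mata*.
The final sound of *serwe* is /e/, which is a vowel, so the suffix is -iri, giving *serweiri*.

akagiru, mata, serweiri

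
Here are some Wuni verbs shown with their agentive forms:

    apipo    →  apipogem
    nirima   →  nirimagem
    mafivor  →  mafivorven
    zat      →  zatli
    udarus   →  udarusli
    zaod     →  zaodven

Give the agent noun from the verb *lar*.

Looking at the final sound of each stem: -li when the stem ends in a voiceless consonant (*zat*, *udarus*); -ven when the stem ends in a voiced consonant (*mafivor*, *zaod*); -gem when the stem ends in a vowel (*apipo*, *nirima*).
*lar* — final sound /r/ (a voiced consonant) → -ven → *larven*.

larven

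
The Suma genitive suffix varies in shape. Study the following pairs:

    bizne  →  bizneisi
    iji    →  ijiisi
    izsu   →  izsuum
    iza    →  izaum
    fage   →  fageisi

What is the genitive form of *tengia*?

tengiaum

The alternation tracks the last vowel of the stem — -isi when the last vowel of the stem is a front vowel (*bizne*, *iji*, *fage*); -um when the last vowel of the stem is a back vowel (*izsu*, *iza*).
*tengia*: last vowel = /a/, a back vowel → -um → *tengiaum*.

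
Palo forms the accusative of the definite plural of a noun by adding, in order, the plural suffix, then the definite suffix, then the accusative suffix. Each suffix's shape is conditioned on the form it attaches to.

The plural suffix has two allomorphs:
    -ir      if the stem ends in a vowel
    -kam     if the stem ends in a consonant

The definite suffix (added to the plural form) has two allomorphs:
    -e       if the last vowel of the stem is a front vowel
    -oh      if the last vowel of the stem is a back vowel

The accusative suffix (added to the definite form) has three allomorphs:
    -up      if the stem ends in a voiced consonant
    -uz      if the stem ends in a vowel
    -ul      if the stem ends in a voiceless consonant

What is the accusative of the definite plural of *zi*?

*zi* — final sound /i/ (a vowel) → -ir → *ziir*.
The plural form *ziir* — last vowel /i/ (a front vowel) → -e → *ziire*.
The final sound of the definite form *ziire* is /e/, which is a vowel, so the accusative suffix is -uz, giving *ziireuz*.

ziireuz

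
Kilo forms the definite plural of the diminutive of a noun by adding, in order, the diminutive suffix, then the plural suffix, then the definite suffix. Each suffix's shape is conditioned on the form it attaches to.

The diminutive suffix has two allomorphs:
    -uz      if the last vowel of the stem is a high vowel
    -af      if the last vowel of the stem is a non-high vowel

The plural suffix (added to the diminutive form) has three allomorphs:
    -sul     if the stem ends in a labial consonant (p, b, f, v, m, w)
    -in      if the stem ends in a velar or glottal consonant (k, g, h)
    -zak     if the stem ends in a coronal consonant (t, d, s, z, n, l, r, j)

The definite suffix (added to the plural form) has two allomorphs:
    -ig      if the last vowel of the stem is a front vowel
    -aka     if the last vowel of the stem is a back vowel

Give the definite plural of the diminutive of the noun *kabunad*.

*kabunad* — last vowel /a/ (a non-high vowel) → -af → *kabunadaf*.
The diminutive form *kabunadaf*: final consonant = /f/, labial → -sul → *kabunadafsul*.
The last vowel of the plural form *kabunadafsul* is /u/, which is a back vowel, so the definite suffix is -aka, giving *kabunadafsulaka*.

kabunadafsulaka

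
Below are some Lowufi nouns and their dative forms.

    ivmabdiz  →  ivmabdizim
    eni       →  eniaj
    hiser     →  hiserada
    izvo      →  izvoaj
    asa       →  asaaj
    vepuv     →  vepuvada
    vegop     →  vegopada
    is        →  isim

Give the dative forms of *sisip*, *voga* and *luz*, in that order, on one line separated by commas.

The suffix is conditioned by the final sound: -im when the stem ends in a sibilant (*ivmabdiz*, *is*); -ada when the stem ends in a non-sibilant consonant (*hiser*, *vepuv*, *vegop*); -aj when the stem ends in a vowel (*eni*, *izvo*, *asa*).
*sisip*: final sound = /p/, a non-sibilant consonant → -ada → *sisipada*.
Since the final sound of *voga* is /a/ (a vowel), it takes -aj, giving *vogaaj*.
Since the final sound of *luz* is /z/ (a sibilant), it takes -im, giving *luzim*.

sisipada, vogaaj, luzim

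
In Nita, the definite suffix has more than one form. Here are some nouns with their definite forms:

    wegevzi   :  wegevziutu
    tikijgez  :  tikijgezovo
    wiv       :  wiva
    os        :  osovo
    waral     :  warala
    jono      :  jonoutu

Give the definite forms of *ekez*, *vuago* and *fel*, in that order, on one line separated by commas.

The suffix is conditioned by the final sound: -ovo when the stem ends in a sibilant (*tikijgez*, *os*); -a when the stem ends in a non-sibilant consonant (*wiv*, *waral*); -utu when the stem ends in a vowel (*wegevzi*, *jono*).
*ekez*: final sound = /z/, a sibilant → -ovo → *ekezovo*.
The final sound of *vuago* is /o/, which is a vowel, so the suffix is -utu, giving *vuagoutu*.
*fel* — final sound /l/ (a non-sibilant consonant) → -a → *fela*.

ekezovo, vuagoutu, fela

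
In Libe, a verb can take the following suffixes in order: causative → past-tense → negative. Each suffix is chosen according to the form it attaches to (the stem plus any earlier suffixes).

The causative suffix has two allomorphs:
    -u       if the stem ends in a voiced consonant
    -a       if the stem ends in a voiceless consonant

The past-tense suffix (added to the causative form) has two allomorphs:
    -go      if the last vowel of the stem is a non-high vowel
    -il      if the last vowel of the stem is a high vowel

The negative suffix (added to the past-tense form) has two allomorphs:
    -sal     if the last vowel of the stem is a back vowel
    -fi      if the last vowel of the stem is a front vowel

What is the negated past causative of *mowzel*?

mowzeluilfi

The final consonant of *mowzel* is /l/, which is voiced, so the causative suffix is -u, giving *mowzelu*.
The last vowel of the causative form *mowzelu* is /u/, which is a high vowel, so the past-tense suffix is -il, giving *mowzeluil*.
The past-tense form *mowzeluil* — last vowel /i/ (a front vowel) → -fi → *mowzeluilfi*.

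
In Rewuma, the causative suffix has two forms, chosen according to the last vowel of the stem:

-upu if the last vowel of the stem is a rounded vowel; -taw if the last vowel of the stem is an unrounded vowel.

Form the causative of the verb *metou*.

Since the last vowel of *metou* is /u/ (a rounded vowel), it takes -upu, giving *metouupu*.

metouupu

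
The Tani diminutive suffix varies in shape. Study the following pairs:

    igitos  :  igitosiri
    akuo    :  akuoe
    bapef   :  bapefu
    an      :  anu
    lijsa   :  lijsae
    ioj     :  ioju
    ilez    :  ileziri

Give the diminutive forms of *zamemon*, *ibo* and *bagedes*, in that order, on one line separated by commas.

zamemonu, iboe, bagedesiri

The alternation tracks the final sound of the stem — -iri when the stem ends in a sibilant (*igitos*, *ilez*); -u when the stem ends in a non-sibilant consonant (*bapef*, *an*, *ioj*); -e when the stem ends in a vowel (*akuo*, *lijsa*).
The final sound of *zamemon* is /n/, which is a non-sibilant consonant, so the suffix is -u, giving *zamemonu*.
*ibo*: final sound = /o/, a vowel → -e → *iboe*.
*bagedes* — final sound /s/ (a sibilant) → -iri → *bagedesiri*.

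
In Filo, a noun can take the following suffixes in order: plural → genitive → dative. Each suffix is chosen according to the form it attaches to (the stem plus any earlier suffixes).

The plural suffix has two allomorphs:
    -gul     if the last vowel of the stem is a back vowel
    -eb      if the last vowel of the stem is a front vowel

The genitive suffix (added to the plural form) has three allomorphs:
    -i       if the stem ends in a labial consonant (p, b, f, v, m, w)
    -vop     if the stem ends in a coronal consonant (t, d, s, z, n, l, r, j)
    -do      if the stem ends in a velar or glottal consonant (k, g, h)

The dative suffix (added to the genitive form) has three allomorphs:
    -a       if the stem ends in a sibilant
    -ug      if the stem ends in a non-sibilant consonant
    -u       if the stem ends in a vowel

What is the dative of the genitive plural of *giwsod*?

The last vowel of *giwsod* is /o/, which is a back vowel, so the plural suffix is -gul, giving *giwsodgul*.
The plural form *giwsodgul*: final consonant = /l/, coronal → -vop → *giwsodgulvop*.
The genitive form *giwsodgulvop*: final sound = /p/, a non-sibilant consonant → -ug → *giwsodgulvopug*.

giwsodgulvopug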